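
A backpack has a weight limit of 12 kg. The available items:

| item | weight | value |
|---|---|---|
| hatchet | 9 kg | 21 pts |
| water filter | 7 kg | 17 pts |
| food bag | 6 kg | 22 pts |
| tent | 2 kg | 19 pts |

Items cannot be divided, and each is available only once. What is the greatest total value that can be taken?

41 pts

Check high-value combinations within 12 kg:
- food bag+tent: weight 6+2=8, value 22+19=41
- hatchet+tent: weight 9+2=11, value 21+19=40
- water filter+tent: weight 7+2=9, value 17+19=36
- food bag: weight 6, value 22
Best: 41 pts.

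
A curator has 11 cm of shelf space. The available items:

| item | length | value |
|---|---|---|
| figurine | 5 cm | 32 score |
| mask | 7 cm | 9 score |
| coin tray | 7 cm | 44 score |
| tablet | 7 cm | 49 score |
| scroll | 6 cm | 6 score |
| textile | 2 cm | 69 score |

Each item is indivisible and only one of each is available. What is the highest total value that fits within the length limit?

Check high-value combinations within 11 cm:
- tablet+textile: length 7+2=9, value 49+69=118
- coin tray+textile: length 7+2=9, value 44+69=113
- figurine+textile: length 5+2=7, value 32+69=101
Best: 118 score.

118 score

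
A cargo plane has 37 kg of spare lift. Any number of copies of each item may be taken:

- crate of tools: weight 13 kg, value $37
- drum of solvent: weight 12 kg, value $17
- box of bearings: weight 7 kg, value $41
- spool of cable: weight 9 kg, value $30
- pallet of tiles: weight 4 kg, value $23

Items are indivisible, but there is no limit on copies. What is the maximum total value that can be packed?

$215

Best value-per-unit is box of bearings at 41/7; filling with it alone gives 5×41 = 205.
Optimal mix: 3×box of bearings + 4×pallet of tiles → weight 37, value 215.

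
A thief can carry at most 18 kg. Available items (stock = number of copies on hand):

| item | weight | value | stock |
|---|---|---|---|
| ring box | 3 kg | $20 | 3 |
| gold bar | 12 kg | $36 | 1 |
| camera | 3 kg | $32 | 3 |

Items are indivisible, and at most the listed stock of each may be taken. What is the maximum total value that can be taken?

Best selections within weight 18 and stock limits:
- 3×ring box + 3×camera: weight 18, value 156
- 2×ring box + 3×camera: weight 15, value 136
- 3×ring box + 2×camera: weight 15, value 124
Best: $156.

$156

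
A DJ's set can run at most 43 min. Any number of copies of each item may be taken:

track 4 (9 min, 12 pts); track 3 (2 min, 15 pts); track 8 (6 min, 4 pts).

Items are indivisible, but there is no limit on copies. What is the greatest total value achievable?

315 pts

Best value-per-unit is track 3 at 15/2, and filling with it alone uses duration 21×2=42. No mix of the others beats 21×15 = 315.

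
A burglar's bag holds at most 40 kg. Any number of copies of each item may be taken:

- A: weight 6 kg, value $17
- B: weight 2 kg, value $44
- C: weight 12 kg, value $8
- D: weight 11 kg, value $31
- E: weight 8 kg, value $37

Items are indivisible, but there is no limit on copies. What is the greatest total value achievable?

Best value-per-unit is B at 44/2, and filling with it alone uses weight 20×2=40. No mix of the others beats 20×44 = 880.

$880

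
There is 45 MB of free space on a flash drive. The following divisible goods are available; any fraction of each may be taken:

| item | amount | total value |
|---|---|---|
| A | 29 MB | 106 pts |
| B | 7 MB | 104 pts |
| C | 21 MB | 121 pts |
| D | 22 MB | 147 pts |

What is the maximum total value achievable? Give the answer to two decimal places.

Take in order of value per unit:
- B (104/7 per unit): all 7 → value 104, running total 104.00
- D (147/22 per unit): all 22 → value 147, running total 251.00
- C (121/21 per unit): 16 of 21 → value 16×121/21 = 92.1905, running total 343.19
Total 343.19.

343.19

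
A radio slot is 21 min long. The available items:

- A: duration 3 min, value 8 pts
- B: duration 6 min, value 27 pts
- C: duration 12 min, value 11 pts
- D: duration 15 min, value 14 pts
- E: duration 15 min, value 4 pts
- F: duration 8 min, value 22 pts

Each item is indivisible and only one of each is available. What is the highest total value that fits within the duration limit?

57 pts

Check high-value combinations within 21 min:
- A+B+F: duration 3+6+8=17, value 8+27+22=57
- B+F: duration 6+8=14, value 27+22=49
- A+B+C: duration 3+6+12=21, value 8+27+11=46
- B+D: duration 6+15=21, value 27+14=41
Best: 57 pts.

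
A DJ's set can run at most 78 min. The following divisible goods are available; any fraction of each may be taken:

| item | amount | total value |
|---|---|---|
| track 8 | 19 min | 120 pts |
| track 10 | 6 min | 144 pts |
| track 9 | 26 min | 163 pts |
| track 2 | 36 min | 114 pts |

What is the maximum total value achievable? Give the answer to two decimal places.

512.50

Take in order of value per unit:
- track 10 (144/6 per unit): all 6 → value 144, running total 144.00
- track 8 (120/19 per unit): all 19 → value 120, running total 264.00
- track 9 (163/26 per unit): all 26 → value 163, running total 427.00
- track 2 (114/36 per unit): 27 of 36 → value 27×114/36 = 85.5000, running total 512.50
Total 512.50.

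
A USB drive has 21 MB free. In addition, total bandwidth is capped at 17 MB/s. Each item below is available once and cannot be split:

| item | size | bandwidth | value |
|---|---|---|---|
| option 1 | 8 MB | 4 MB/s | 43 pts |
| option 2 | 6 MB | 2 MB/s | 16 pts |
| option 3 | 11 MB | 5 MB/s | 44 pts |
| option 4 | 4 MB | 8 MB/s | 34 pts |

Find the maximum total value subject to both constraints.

94 pts

Feasible sets respecting both limits:
- option 2+option 3+option 4: size 21, bandwidth 15, value 94
- option 1+option 2+option 4: size 18, bandwidth 14, value 93
- option 1+option 3: size 19, bandwidth 9, value 87
Best: 94 pts.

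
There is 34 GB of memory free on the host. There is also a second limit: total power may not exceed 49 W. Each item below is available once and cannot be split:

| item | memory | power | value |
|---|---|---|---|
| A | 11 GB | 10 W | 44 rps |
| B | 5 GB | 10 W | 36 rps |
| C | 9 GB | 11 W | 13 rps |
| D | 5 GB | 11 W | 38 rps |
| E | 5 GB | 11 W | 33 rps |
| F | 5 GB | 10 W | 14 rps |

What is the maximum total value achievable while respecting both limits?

151 rps

Feasible sets respecting both limits:
- A+B+D+E: memory 26, power 42, value 151
- A+B+D+F: memory 26, power 41, value 132
- A+B+C+D: memory 30, power 42, value 131
- A+D+E+F: memory 26, power 42, value 129
Best: 151 rps.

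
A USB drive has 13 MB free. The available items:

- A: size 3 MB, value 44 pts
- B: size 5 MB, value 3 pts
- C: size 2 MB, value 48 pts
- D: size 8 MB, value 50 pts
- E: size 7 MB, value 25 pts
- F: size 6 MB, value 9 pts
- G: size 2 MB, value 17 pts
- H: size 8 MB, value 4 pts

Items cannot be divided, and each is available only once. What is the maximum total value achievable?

Check high-value combinations within 13 MB:
- A+C+D: size 3+2+8=13, value 44+48+50=142
- A+C+F+G: size 3+2+6+2=13, value 44+48+9+17=118
- A+C+E: size 3+2+7=12, value 44+48+25=117
Best: 142 pts.

142 pts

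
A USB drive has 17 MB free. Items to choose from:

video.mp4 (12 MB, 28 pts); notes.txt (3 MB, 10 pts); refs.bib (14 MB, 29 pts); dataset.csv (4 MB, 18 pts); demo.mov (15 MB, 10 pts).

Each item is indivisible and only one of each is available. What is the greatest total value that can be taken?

Check high-value combinations within 17 MB:
- video.mp4+dataset.csv: size 12+4=16, value 28+18=46
- notes.txt+refs.bib: size 3+14=17, value 10+29=39
- video.mp4+notes.txt: size 12+3=15, value 28+10=38
Best: 46 pts.

46 pts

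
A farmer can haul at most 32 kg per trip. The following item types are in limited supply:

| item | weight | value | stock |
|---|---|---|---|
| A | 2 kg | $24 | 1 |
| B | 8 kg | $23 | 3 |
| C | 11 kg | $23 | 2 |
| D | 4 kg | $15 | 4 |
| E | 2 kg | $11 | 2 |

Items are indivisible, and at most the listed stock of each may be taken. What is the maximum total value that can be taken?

Top feasible selections:
- 1×A + 1×B + 4×D + 2×E: weight 30, value 129
- 1×A + 2×B + 3×D + 1×E: weight 32, value 126
- 1×A + 2×B + 2×D + 2×E: weight 30, value 122
Best: $129.

$129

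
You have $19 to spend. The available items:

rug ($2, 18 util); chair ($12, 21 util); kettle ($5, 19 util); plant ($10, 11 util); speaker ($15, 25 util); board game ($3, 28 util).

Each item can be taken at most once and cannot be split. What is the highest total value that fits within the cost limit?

Check high-value combinations within $19:
- rug+chair+board game: cost 2+12+3=17, value 18+21+28=67
- rug+kettle+board game: cost 2+5+3=10, value 18+19+28=65
- kettle+plant+board game: cost 5+10+3=18, value 19+11+28=58
Best: 67 util.

67 util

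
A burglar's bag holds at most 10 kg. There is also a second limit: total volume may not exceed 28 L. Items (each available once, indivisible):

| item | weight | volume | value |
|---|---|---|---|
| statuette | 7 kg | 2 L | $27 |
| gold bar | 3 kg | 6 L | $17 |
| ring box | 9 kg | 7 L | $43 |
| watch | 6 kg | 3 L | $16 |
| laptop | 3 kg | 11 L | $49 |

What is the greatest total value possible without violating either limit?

Feasible sets respecting both limits:
- statuette+laptop: weight 10, volume 13, value 76
- gold bar+laptop: weight 6, volume 17, value 66
- watch+laptop: weight 9, volume 14, value 65
- laptop: weight 3, volume 11, value 49
Best: $76.

$76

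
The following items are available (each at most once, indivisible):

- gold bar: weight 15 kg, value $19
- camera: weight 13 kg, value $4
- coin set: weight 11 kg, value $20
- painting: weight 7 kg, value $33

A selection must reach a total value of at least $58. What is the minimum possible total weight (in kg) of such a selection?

33

Subsets with value ≥ 58, sorted by total weight:
- gold bar+coin set+painting: weight 33, value 72
- gold bar+camera+coin set+painting: weight 46, value 76
Minimum weight: 33 kg.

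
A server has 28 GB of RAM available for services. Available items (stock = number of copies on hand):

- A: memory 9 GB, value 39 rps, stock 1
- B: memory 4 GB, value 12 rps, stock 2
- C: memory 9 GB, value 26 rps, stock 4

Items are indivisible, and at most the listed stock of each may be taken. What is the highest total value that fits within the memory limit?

Top feasible selections:
- 1×A + 2×C: memory 27, value 91
- 1×A + 2×B + 1×C: memory 26, value 89
- 3×C: memory 27, value 78
- 1×A + 1×B + 1×C: memory 22, value 77
Best: 91 rps.

91 rps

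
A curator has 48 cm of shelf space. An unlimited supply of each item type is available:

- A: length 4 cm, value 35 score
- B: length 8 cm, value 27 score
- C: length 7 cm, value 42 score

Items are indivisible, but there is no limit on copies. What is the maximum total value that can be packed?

Best value-per-unit is A at 35/4, and filling with it alone uses length 12×4=48. No mix of the others beats 12×35 = 420.

420 score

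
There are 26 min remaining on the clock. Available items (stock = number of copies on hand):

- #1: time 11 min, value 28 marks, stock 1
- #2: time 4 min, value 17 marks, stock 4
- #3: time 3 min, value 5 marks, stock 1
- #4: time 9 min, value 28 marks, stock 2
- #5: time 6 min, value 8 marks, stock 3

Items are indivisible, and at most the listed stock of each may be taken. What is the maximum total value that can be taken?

96 marks

Top feasible selections:
- 4×#2 + 1×#4: time 25, value 96
- 2×#2 + 2×#4: time 26, value 90
Best: 96 marks.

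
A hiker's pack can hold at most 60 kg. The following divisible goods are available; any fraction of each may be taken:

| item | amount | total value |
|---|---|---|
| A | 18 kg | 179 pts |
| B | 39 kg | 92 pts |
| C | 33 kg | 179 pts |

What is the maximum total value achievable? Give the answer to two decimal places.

Take in order of value per unit:
- A (179/18 per unit): all 18 → value 179, running total 179.00
- C (179/33 per unit): all 33 → value 179, running total 358.00
- B (92/39 per unit): 9 of 39 → value 9×92/39 = 21.2308, running total 379.23
Total 379.23.

379.23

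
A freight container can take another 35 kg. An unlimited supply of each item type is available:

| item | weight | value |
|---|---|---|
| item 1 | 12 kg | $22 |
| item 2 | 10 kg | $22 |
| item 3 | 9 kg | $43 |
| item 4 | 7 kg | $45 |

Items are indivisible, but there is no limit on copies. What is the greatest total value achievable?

Best value-per-unit is item 4 at 45/7, and filling with it alone uses weight 5×7=35. No mix of the others beats 5×45 = 225.

$225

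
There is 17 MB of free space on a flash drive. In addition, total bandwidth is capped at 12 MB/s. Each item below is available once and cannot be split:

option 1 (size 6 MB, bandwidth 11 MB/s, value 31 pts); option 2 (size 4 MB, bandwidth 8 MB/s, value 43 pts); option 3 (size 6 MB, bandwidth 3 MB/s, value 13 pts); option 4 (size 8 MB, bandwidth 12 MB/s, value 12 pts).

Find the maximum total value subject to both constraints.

Feasible sets respecting both limits:
- option 2+option 3: size 10, bandwidth 11, value 56
- option 2: size 4, bandwidth 8, value 43
- option 1: size 6, bandwidth 11, value 31
Best: 56 pts.

56 pts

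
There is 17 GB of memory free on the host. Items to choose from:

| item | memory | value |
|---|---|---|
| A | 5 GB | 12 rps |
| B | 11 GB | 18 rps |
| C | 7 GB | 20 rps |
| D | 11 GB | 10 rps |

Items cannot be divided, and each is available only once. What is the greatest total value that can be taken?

32 rps

This is a 0/1 knapsack; check combinations near the capacity.
- A+C: memory 5+7=12, value 12+20=32
- A+B: memory 5+11=16, value 12+18=30
- A+D: memory 5+11=16, value 12+10=22
Best: 32 rps.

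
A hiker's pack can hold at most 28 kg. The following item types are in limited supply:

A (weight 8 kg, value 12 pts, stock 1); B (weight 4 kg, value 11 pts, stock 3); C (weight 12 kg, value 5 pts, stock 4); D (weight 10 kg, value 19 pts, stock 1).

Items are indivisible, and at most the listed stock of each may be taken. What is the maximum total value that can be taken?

53 pts

Top feasible selections:
- 1×A + 2×B + 1×D: weight 26, value 53
- 3×B + 1×D: weight 22, value 52
- 1×A + 3×B: weight 20, value 45
Best: 53 pts.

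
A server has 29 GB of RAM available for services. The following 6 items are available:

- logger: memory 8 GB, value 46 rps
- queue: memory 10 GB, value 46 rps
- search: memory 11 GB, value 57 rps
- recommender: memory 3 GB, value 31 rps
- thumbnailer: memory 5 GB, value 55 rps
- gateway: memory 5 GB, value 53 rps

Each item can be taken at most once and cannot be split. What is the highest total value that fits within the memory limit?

211 rps

Check high-value combinations within 29 GB:
- logger+search+thumbnailer+gateway: memory 8+11+5+5=29, value 46+57+55+53=211
- logger+queue+thumbnailer+gateway: memory 8+10+5+5=28, value 46+46+55+53=200
- search+recommender+thumbnailer+gateway: memory 11+3+5+5=24, value 57+31+55+53=196
- logger+search+recommender+thumbnailer: memory 8+11+3+5=27, value 46+57+31+55=189
Best: 211 rps.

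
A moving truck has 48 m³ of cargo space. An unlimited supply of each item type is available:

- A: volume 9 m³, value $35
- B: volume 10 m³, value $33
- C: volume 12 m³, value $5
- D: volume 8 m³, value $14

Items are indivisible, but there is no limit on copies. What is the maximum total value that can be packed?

$175

Best value-per-unit is A at 35/9, and filling with it alone uses volume 5×9=45. No mix of the others beats 5×35 = 175.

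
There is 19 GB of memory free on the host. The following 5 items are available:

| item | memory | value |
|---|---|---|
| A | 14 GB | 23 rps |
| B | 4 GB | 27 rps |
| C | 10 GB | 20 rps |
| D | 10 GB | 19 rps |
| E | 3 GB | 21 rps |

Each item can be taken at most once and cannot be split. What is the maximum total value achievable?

Check high-value combinations within 19 GB:
- B+C+E: memory 4+10+3=17, value 27+20+21=68
- B+D+E: memory 4+10+3=17, value 27+19+21=67
- A+B: memory 14+4=18, value 23+27=50
Best: 68 rps.

68 rps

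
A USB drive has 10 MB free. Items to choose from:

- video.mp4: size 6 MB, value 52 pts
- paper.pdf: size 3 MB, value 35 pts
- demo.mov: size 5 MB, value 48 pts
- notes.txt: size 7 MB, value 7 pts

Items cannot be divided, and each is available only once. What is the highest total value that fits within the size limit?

Check high-value combinations within 10 MB:
- video.mp4+paper.pdf: size 6+3=9, value 52+35=87
- paper.pdf+demo.mov: size 3+5=8, value 35+48=83
- video.mp4: size 6, value 52
- demo.mov: size 5, value 48
Best: 87 pts.

87 pts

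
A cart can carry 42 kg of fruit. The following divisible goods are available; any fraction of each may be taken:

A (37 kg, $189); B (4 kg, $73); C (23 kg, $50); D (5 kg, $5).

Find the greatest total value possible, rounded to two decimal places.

Take in order of value per unit:
- B (73/4 per unit): all 4 → value 73, running total 73.00
- A (189/37 per unit): all 37 → value 189, running total 262.00
- C (50/23 per unit): 1 of 23 → value 1×50/23 = 2.1739, running total 264.17
Total 264.17.

264.17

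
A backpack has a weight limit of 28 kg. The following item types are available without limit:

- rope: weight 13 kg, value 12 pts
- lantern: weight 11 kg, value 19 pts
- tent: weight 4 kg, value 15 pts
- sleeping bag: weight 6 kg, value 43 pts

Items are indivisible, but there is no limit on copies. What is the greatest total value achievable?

Best value-per-unit is sleeping bag at 43/6; filling with it alone gives 4×43 = 172.
Optimal mix: 1×tent + 4×sleeping bag → weight 28, value 187.

187 pts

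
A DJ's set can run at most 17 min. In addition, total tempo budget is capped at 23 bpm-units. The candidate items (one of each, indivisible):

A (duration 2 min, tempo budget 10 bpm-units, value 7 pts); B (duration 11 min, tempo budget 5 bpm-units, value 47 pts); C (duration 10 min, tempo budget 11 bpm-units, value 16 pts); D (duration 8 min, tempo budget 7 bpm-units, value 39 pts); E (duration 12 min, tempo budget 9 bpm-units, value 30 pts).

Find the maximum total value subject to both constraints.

54 pts

Feasible sets respecting both limits:
- A+B: duration 13, tempo budget 15, value 54
- B: duration 11, tempo budget 5, value 47
- A+D: duration 10, tempo budget 17, value 46
- D: duration 8, tempo budget 7, value 39
Best: 54 pts.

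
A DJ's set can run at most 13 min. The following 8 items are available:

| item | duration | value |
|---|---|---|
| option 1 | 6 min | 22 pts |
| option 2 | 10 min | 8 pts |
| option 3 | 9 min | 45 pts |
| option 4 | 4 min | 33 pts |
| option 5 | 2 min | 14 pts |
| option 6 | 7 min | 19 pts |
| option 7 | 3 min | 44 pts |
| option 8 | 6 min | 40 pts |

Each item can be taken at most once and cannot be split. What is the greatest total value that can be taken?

This is a 0/1 knapsack; check combinations near the capacity.
- option 4+option 7+option 8: duration 4+3+6=13, value 33+44+40=117
- option 1+option 4+option 7: duration 6+4+3=13, value 22+33+44=99
- option 5+option 7+option 8: duration 2+3+6=11, value 14+44+40=98
- option 4+option 5+option 7: duration 4+2+3=9, value 33+14+44=91
- option 3+option 7: duration 9+3=12, value 45+44=89
Best: 117 pts.

117 pts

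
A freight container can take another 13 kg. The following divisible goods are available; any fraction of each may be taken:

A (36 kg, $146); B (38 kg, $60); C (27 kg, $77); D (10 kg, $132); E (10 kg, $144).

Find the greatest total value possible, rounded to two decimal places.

183.60

Take in order of value per unit:
- E (144/10 per unit): all 10 → value 144, running total 144.00
- D (132/10 per unit): 3 of 10 → value 3×132/10 = 39.6000, running total 183.60
Total 183.60.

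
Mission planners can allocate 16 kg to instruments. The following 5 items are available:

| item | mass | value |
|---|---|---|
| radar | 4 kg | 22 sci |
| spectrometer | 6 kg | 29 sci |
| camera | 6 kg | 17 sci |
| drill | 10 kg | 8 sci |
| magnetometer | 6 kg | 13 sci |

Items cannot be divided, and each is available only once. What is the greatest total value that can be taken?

68 sci

Check high-value combinations within 16 kg:
- radar+spectrometer+camera: mass 4+6+6=16, value 22+29+17=68
- radar+spectrometer+magnetometer: mass 4+6+6=16, value 22+29+13=64
- radar+camera+magnetometer: mass 4+6+6=16, value 22+17+13=52
- radar+spectrometer: mass 4+6=10, value 22+29=51
Best: 68 sci.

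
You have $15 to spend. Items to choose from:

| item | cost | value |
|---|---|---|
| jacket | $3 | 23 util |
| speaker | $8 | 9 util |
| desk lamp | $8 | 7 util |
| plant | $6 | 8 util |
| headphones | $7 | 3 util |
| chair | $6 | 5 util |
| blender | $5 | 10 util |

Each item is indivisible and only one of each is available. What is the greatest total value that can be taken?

41 util

Check high-value combinations within $15:
- jacket+plant+blender: cost 3+6+5=14, value 23+8+10=41
- jacket+chair+blender: cost 3+6+5=14, value 23+5+10=38
- jacket+plant+chair: cost 3+6+6=15, value 23+8+5=36
Best: 41 util.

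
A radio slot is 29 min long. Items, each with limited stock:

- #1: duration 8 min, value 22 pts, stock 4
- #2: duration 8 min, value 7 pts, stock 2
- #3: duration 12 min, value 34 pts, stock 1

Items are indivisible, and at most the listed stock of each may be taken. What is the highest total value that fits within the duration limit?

Best selections within duration 29 and stock limits:
- 2×#1 + 1×#3: duration 28, value 78
- 3×#1: duration 24, value 66
Best: 78 pts.

78 pts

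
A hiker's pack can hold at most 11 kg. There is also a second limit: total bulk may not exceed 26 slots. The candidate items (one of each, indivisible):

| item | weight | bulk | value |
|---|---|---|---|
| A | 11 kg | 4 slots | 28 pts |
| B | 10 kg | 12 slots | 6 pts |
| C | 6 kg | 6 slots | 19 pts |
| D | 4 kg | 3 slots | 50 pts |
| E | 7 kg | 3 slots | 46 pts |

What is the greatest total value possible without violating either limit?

96 pts

Feasible sets respecting both limits:
- D+E: weight 11, bulk 6, value 96
- C+D: weight 10, bulk 9, value 69
- D: weight 4, bulk 3, value 50
- E: weight 7, bulk 3, value 46
Best: 96 pts.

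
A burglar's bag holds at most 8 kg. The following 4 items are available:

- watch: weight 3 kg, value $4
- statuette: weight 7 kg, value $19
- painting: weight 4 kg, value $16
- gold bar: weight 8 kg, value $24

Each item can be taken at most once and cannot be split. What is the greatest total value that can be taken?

$24

Check high-value combinations within 8 kg:
- gold bar: weight 8, value 24
- watch+painting: weight 3+4=7, value 4+16=20
- statuette: weight 7, value 19
- painting: weight 4, value 16
Best: $24.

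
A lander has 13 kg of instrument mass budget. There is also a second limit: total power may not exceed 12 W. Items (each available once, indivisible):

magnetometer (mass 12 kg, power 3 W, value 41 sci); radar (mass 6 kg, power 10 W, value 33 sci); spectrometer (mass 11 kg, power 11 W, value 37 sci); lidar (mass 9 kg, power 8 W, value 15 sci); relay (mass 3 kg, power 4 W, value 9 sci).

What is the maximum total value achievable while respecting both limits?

41 sci

Feasible sets respecting both limits:
- magnetometer: mass 12, power 3, value 41
- spectrometer: mass 11, power 11, value 37
- radar: mass 6, power 10, value 33
- lidar+relay: mass 12, power 12, value 24
Best: 41 sci.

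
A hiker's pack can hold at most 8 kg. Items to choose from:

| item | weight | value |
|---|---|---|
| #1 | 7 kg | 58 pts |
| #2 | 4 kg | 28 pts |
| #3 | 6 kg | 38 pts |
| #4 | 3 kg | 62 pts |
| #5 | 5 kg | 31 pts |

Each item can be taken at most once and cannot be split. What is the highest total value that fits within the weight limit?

Check high-value combinations within 8 kg:
- #4+#5: weight 3+5=8, value 62+31=93
- #2+#4: weight 4+3=7, value 28+62=90
- #4: weight 3, value 62
- #1: weight 7, value 58
Best: 93 pts.

93 pts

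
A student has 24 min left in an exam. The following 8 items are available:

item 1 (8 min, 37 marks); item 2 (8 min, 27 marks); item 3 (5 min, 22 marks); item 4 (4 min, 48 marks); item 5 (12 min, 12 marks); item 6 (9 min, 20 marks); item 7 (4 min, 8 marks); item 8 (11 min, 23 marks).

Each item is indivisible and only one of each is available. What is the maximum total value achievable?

Check high-value combinations within 24 min:
- item 1+item 2+item 4+item 7: time 8+8+4+4=24, value 37+27+48+8=120
- item 1+item 3+item 4+item 7: time 8+5+4+4=21, value 37+22+48+8=115
- item 1+item 2+item 4: time 8+8+4=20, value 37+27+48=112
- item 1+item 4+item 8: time 8+4+11=23, value 37+48+23=108
- item 1+item 3+item 4: time 8+5+4=17, value 37+22+48=107
Best: 120 marks.

120 marks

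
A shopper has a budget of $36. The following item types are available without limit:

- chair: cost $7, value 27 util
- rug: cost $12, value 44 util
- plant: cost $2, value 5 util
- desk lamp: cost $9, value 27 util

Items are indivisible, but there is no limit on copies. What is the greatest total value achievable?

Best value-per-unit is chair at 27/7, and filling with it alone uses cost 5×7=35. No mix of the others beats 5×27 = 135.

135 util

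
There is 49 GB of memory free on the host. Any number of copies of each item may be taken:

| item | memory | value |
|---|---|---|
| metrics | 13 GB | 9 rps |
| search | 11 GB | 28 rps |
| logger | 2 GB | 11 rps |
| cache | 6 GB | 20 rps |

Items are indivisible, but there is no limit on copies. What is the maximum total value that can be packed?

264 rps

Best value-per-unit is logger at 11/2, and filling with it alone uses memory 24×2=48. No mix of the others beats 24×11 = 264.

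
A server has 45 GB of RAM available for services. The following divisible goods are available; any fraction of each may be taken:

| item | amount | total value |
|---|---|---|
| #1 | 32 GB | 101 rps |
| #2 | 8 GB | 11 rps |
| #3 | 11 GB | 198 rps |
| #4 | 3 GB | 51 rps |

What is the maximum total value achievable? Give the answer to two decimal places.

346.84

Take in order of value per unit:
- #3 (198/11 per unit): all 11 → value 198, running total 198.00
- #4 (51/3 per unit): all 3 → value 51, running total 249.00
- #1 (101/32 per unit): 31 of 32 → value 31×101/32 = 97.8438, running total 346.84
Total 346.84.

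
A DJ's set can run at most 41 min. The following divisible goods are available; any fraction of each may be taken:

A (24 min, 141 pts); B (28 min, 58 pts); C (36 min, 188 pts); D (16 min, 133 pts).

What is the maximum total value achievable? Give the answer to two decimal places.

Take in order of value per unit:
- D (133/16 per unit): all 16 → value 133, running total 133.00
- A (141/24 per unit): all 24 → value 141, running total 274.00
- C (188/36 per unit): 1 of 36 → value 1×188/36 = 5.2222, running total 279.22
Total 279.22.

279.22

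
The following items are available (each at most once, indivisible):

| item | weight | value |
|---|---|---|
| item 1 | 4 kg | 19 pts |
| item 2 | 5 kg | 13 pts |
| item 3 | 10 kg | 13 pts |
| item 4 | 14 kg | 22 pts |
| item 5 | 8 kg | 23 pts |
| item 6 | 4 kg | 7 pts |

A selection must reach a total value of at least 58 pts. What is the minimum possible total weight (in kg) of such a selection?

21

Subsets with value ≥ 58, sorted by total weight:
- item 1+item 2+item 5+item 6: weight 21, value 62
- item 1+item 4+item 5: weight 26, value 64
- item 1+item 3+item 5+item 6: weight 26, value 62
- item 1+item 2+item 3+item 5: weight 27, value 68
Minimum weight: 21 kg.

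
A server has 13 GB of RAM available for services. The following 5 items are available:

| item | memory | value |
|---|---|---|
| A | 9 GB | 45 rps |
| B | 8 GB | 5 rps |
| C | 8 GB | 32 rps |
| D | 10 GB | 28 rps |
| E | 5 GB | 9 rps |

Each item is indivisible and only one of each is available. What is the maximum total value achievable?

45 rps

This is a 0/1 knapsack; check combinations near the capacity.
- A: memory 9, value 45
- C+E: memory 8+5=13, value 32+9=41
- C: memory 8, value 32
Best: 45 rps.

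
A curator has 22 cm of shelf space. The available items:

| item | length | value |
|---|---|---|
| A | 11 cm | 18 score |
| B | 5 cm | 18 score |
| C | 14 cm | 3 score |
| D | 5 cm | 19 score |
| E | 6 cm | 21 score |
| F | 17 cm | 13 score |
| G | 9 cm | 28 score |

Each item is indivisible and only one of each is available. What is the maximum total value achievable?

Check high-value combinations within 22 cm:
- D+E+G: length 5+6+9=20, value 19+21+28=68
- B+E+G: length 5+6+9=20, value 18+21+28=67
- B+D+G: length 5+5+9=19, value 18+19+28=65
- B+D+E: length 5+5+6=16, value 18+19+21=58
Best: 68 score.

68 score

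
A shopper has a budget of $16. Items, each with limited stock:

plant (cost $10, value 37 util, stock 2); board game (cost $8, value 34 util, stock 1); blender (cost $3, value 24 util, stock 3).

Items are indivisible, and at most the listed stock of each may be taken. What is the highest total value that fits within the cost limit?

85 util

Top feasible selections:
- 1×plant + 2×blender: cost 16, value 85
- 1×board game + 2×blender: cost 14, value 82
Best: 85 util.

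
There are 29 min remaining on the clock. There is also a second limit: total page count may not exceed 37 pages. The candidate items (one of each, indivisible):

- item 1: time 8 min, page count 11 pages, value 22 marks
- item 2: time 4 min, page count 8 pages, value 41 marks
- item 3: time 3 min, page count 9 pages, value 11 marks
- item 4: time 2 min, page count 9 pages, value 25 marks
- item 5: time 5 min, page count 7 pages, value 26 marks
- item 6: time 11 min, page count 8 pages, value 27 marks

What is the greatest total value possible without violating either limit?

Feasible sets respecting both limits:
- item 2+item 4+item 5+item 6: time 22, page count 32, value 119
- item 1+item 2+item 5+item 6: time 28, page count 34, value 116
- item 1+item 2+item 4+item 6: time 25, page count 36, value 115
Best: 119 marks.

119 marks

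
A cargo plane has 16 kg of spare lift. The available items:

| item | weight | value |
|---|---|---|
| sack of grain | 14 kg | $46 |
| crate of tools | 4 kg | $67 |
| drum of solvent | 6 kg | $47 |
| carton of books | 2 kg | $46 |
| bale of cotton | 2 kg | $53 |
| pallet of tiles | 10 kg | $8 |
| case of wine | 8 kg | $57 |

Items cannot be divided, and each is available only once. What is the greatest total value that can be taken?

Check high-value combinations within 16 kg:
- crate of tools+carton of books+bale of cotton+case of wine: weight 4+2+2+8=16, value 67+46+53+57=223
- crate of tools+drum of solvent+carton of books+bale of cotton: weight 4+6+2+2=14, value 67+47+46+53=213
- crate of tools+bale of cotton+case of wine: weight 4+2+8=14, value 67+53+57=177
- crate of tools+carton of books+case of wine: weight 4+2+8=14, value 67+46+57=170
Best: $223.

$223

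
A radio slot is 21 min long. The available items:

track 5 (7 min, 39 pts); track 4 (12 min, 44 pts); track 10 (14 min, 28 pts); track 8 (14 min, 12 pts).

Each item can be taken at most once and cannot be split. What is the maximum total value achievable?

83 pts

Check high-value combinations within 21 min:
- track 5+track 4: duration 7+12=19, value 39+44=83
- track 5+track 10: duration 7+14=21, value 39+28=67
- track 5+track 8: duration 7+14=21, value 39+12=51
Best: 83 pts.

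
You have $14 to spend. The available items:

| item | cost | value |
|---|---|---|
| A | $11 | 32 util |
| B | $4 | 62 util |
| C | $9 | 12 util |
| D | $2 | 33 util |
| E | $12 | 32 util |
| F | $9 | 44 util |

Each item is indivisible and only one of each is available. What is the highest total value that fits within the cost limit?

106 util

Check high-value combinations within $14:
- B+F: cost 4+9=13, value 62+44=106
- B+D: cost 4+2=6, value 62+33=95
- D+F: cost 2+9=11, value 33+44=77
- B+C: cost 4+9=13, value 62+12=74
Best: 106 util.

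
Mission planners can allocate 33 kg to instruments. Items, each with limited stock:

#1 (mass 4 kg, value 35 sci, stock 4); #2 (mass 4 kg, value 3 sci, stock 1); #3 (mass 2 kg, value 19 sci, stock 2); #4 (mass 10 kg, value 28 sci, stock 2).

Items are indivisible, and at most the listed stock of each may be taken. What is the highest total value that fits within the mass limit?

206 sci

Top feasible selections:
- 4×#1 + 2×#3 + 1×#4: mass 30, value 206
- 4×#1 + 1×#2 + 1×#3 + 1×#4: mass 32, value 190
- 4×#1 + 1×#3 + 1×#4: mass 28, value 187
Best: 206 sci.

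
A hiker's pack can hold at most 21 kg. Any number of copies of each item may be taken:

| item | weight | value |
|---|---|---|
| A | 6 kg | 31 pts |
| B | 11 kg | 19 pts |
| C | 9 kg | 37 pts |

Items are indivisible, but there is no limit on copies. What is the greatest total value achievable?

99 pts

Best value-per-unit is A at 31/6; filling with it alone gives 3×31 = 93.
Optimal mix: 2×A + 1×C → weight 21, value 99.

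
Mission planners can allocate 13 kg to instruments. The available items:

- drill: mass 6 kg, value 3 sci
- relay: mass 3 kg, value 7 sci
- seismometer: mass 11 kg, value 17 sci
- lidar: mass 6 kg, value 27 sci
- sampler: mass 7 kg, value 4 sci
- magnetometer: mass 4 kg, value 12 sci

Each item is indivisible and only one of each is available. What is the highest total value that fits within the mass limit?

Check high-value combinations within 13 kg:
- relay+lidar+magnetometer: mass 3+6+4=13, value 7+27+12=46
- lidar+magnetometer: mass 6+4=10, value 27+12=39
- relay+lidar: mass 3+6=9, value 7+27=34
- lidar+sampler: mass 6+7=13, value 27+4=31
- drill+lidar: mass 6+6=12, value 3+27=30
Best: 46 sci.

46 sci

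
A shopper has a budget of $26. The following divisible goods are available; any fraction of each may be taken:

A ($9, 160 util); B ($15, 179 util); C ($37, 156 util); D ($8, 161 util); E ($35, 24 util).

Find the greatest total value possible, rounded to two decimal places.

428.40

Take in order of value per unit:
- D (161/8 per unit): all 8 → value 161, running total 161.00
- A (160/9 per unit): all 9 → value 160, running total 321.00
- B (179/15 per unit): 9 of 15 → value 9×179/15 = 107.4000, running total 428.40
Total 428.40.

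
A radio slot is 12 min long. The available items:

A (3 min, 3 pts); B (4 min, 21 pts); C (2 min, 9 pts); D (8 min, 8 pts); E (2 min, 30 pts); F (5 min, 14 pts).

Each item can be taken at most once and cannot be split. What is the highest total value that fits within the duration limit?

Check high-value combinations within 12 min:
- B+E+F: duration 4+2+5=11, value 21+30+14=65
- A+B+C+E: duration 3+4+2+2=11, value 3+21+9+30=63
- B+C+E: duration 4+2+2=8, value 21+9+30=60
Best: 65 pts.

65 pts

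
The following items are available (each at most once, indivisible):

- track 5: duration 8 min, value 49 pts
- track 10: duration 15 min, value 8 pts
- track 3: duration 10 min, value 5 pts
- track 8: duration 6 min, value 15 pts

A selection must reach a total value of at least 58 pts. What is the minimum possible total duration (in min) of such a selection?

Subsets with value ≥ 58, sorted by total duration:
- track 5+track 8: duration 14, value 64
- track 5+track 3+track 8: duration 24, value 69
Minimum duration: 14 min.

14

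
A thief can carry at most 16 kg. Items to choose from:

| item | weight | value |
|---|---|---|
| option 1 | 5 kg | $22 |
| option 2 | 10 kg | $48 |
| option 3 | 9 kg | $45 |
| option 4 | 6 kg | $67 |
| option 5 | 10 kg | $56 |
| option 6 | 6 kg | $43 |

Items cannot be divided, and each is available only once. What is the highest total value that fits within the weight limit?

This is a 0/1 knapsack; check combinations near the capacity.
- option 4+option 5: weight 6+10=16, value 67+56=123
- option 2+option 4: weight 10+6=16, value 48+67=115
- option 3+option 4: weight 9+6=15, value 45+67=112
Best: $123.

$123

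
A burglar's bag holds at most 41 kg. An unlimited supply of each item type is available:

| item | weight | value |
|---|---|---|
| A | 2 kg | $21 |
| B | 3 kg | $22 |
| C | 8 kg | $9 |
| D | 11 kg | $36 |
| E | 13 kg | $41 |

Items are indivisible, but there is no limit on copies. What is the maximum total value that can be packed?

Best value-per-unit is A at 21/2; filling with it alone gives 20×21 = 420.
Optimal mix: 19×A + 1×B → weight 41, value 421.

$421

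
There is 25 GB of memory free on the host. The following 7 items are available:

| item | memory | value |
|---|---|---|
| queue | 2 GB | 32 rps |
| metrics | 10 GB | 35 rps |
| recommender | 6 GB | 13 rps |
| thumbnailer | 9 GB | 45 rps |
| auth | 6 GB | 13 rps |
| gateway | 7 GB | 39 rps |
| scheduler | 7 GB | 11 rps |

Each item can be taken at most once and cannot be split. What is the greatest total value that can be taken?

This is a 0/1 knapsack; check combinations near the capacity.
- queue+recommender+thumbnailer+gateway: memory 2+6+9+7=24, value 32+13+45+39=129
- queue+thumbnailer+auth+gateway: memory 2+9+6+7=24, value 32+45+13+39=129
- queue+thumbnailer+gateway+scheduler: memory 2+9+7+7=25, value 32+45+39+11=127
Best: 129 rps.

129 rps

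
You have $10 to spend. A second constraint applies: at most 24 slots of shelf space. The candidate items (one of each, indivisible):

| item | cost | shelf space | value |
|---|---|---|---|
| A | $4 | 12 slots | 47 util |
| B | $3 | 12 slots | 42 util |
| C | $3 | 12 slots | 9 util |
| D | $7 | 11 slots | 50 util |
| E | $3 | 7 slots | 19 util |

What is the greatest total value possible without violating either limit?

Feasible sets respecting both limits:
- B+D: cost 10, shelf space 23, value 92
- A+B: cost 7, shelf space 24, value 89
- D+E: cost 10, shelf space 18, value 69
- A+E: cost 7, shelf space 19, value 66
Best: 92 util.

92 util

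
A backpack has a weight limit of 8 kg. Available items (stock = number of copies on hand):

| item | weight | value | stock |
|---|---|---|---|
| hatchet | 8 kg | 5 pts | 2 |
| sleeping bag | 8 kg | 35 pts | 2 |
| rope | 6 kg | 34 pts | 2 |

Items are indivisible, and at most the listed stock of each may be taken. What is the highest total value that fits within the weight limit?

35 pts

Best selections within weight 8 and stock limits:
- 1×sleeping bag: weight 8, value 35
- 1×rope: weight 6, value 34
- 1×hatchet: weight 8, value 5
Best: 35 pts.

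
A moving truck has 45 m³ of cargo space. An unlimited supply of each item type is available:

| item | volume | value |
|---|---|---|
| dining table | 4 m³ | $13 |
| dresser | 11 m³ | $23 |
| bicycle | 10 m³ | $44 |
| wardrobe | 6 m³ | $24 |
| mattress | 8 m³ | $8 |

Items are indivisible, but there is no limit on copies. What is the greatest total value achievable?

$189

Best value-per-unit is bicycle at 44/10; filling with it alone gives 4×44 = 176.
Optimal mix: 1×dining table + 4×bicycle → volume 44, value 189.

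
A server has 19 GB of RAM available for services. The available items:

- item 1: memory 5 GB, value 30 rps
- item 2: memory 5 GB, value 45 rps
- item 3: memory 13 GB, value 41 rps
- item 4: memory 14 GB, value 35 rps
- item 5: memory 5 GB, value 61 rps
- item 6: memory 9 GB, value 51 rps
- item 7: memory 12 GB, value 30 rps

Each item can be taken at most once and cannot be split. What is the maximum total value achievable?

157 rps

This is a 0/1 knapsack; check combinations near the capacity.
- item 2+item 5+item 6: memory 5+5+9=19, value 45+61+51=157
- item 1+item 5+item 6: memory 5+5+9=19, value 30+61+51=142
- item 1+item 2+item 5: memory 5+5+5=15, value 30+45+61=136
Best: 157 rps.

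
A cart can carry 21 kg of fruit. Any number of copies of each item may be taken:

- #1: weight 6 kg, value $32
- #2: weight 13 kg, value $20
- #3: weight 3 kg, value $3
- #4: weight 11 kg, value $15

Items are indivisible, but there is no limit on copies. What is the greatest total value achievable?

$99

Best value-per-unit is #1 at 32/6; filling with it alone gives 3×32 = 96.
Optimal mix: 3×#1 + 1×#3 → weight 21, value 99.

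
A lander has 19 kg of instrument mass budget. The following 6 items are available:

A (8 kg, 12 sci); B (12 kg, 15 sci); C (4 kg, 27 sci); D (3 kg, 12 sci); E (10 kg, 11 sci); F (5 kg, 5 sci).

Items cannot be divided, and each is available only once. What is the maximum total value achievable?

Check high-value combinations within 19 kg:
- B+C+D: mass 12+4+3=19, value 15+27+12=54
- A+C+D: mass 8+4+3=15, value 12+27+12=51
- C+D+E: mass 4+3+10=17, value 27+12+11=50
- C+D+F: mass 4+3+5=12, value 27+12+5=44
Best: 54 sci.

54 sci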